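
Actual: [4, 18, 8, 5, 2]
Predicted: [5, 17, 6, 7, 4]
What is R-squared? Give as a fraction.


Mean(y) = 37/5. SS_res = 14. SS_tot = 796/5. R^2 = 1 - 14/(796/5) = 363/398.

363/398


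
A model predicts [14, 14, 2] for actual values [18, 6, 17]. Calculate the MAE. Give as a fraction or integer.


MAE = (1/3) * (|18-14|=4 + |6-14|=8 + |17-2|=15). Sum = 27. MAE = 9.

9


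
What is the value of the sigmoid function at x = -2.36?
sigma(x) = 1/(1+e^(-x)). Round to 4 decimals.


sigma(-2.36) = 1/(1+e^(2.36)) = 1/(1+10.590951) = 1/11.590951 = 0.0863.

0.0863


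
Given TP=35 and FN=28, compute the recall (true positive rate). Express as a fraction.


Recall = TP / (TP + FN) = 35 / 63 = 5/9.

5/9


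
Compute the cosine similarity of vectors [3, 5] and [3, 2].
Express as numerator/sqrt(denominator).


dot = 19. |a|^2 = 34, |b|^2 = 13. cos = 19/sqrt(442).

19/sqrt(442)


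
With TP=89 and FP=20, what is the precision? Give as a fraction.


Precision = TP / (TP + FP) = 89 / 109 = 89/109.

89/109


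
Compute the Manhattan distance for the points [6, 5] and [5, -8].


d = sum of absolute differences: |6-5|=1 + |5--8|=13 = 14.

14


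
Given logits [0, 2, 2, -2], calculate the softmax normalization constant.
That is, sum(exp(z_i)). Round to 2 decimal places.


Denom = e^0=1.0000 + e^2=7.3891 + e^2=7.3891 + e^-2=0.1353. Sum = 15.9135, which rounds to 15.91.

15.91


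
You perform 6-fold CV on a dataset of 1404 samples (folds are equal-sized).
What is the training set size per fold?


Each validation fold has 1404/6 = 234 samples. Training set = 1404 - 234 = 1170.

1170


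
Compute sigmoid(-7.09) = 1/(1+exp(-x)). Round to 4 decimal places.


sigma(-7.09) = 1/(1+e^(7.09)) = 1/(1+1199.907801) = 1/1200.907801 = 0.0008.

0.0008


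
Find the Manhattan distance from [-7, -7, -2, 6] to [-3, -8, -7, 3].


d = sum of absolute differences: |-7--3|=4 + |-7--8|=1 + |-2--7|=5 + |6-3|=3 = 13.

13


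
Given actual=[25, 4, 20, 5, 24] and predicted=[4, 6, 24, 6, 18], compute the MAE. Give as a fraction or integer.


MAE = (1/5) * (|25-4|=21 + |4-6|=2 + |20-24|=4 + |5-6|=1 + |24-18|=6). Sum = 34. MAE = 34/5.

34/5


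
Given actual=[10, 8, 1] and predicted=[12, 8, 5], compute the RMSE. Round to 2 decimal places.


MSE = 6.6667. RMSE = sqrt(6.6667) = 2.58.

2.58


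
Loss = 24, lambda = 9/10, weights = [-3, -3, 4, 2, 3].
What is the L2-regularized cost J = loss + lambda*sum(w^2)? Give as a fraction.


L2 sq norm = sum(w^2) = 47. J = 24 + 9/10 * 47 = 663/10.

663/10


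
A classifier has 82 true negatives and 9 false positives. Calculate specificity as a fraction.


Specificity = TN / (TN + FP) = 82 / 91 = 82/91.

82/91


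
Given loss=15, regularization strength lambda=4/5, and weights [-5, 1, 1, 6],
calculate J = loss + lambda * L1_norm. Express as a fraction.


L1 norm = sum(|w|) = 13. J = 15 + 4/5 * 13 = 127/5.

127/5


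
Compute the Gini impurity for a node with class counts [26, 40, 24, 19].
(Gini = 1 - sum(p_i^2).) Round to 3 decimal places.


Total = 109. Proportions: 26/109, 40/109, 24/109, 19/109. sum(p_i^2) = 0.2704. Gini = 1 - 0.2704 = 0.7296, which rounds to 0.730.

0.730


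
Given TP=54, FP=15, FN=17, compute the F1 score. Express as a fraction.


Precision = 54/69 = 18/23. Recall = 54/71 = 54/71. F1 = 2*P*R/(P+R) = 27/35.

27/35


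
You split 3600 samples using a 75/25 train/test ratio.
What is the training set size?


Test set = 3600 * 25% = 900. Training set = 3600 - 900 = 2700.

2700


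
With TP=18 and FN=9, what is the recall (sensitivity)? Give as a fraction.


Recall = TP / (TP + FN) = 18 / 27 = 2/3.

2/3


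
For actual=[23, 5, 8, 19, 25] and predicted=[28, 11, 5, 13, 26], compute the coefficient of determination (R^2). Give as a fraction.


Mean(y) = 16. SS_res = 107. SS_tot = 324. R^2 = 1 - 107/(324) = 217/324.

217/324


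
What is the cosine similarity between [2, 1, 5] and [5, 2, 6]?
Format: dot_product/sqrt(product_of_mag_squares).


dot = 42. |a|^2 = 30, |b|^2 = 65. cos = 42/sqrt(1950).

42/sqrt(1950)


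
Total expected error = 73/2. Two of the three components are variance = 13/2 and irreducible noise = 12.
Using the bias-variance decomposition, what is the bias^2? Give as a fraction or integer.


Total error = bias^2 + variance + irreducible noise. So bias^2 = 73/2 - 13/2 - 12 = 18.

18


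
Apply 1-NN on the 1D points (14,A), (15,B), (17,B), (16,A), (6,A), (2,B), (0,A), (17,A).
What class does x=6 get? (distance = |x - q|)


Distances: |14-6|=8, |15-6|=9, |17-6|=11, |16-6|=10, |6-6|=0, |2-6|=4, |0-6|=6, |17-6|=11. 1 nearest: (6,A). Counts: {'A': 1}. Majority class: A.

A


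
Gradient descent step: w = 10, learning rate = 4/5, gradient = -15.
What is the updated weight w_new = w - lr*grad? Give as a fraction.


w_new = 10 - 4/5 * -15 = 10 - -12 = 22.

22


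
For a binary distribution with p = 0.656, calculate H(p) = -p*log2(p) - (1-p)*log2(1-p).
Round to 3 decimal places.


H = -0.656*log2(0.656) - 0.344*log2(0.344) = 0.929.

0.929


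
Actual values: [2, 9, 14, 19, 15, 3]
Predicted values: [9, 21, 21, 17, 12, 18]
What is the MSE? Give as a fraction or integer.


MSE = (1/6) * ((2-9)^2=49 + (9-21)^2=144 + (14-21)^2=49 + (19-17)^2=4 + (15-12)^2=9 + (3-18)^2=225). Sum = 480. MSE = 80.

80


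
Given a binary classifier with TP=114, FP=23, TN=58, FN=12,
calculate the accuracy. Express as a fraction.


Accuracy = (TP + TN) / (TP + TN + FP + FN) = (114 + 58) / 207 = 172/207.

172/207


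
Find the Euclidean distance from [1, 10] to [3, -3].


d = sqrt(sum of squared differences). (1-3)^2=4, (10--3)^2=169. Sum = 173.

sqrt(173)


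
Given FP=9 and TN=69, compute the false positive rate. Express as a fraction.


FPR = FP / (FP + TN) = 9 / 78 = 3/26.

3/26


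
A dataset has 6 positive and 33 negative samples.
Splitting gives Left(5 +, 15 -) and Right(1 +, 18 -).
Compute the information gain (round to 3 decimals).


H(parent) = 0.6194. H(left) = 0.8113, H(right) = 0.2975. Weighted = (20/39)*0.8113 + (19/39)*0.2975 = 0.5610. IG = 0.6194 - 0.5610 = 0.0584, which rounds to 0.058.

0.058


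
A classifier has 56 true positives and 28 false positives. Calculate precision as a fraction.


Precision = TP / (TP + FP) = 56 / 84 = 2/3.

2/3


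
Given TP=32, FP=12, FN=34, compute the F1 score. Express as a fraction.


Precision = 32/44 = 8/11. Recall = 32/66 = 16/33. F1 = 2*P*R/(P+R) = 32/55.

32/55


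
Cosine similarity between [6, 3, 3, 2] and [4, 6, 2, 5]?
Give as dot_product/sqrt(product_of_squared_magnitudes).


dot = 58. |a|^2 = 58, |b|^2 = 81. cos = 58/sqrt(4698).

58/sqrt(4698)


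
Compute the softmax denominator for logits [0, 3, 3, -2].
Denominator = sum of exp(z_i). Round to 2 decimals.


Denom = e^0=1.0000 + e^3=20.0855 + e^3=20.0855 + e^-2=0.1353. Sum = 41.3063, which rounds to 41.31.

41.31


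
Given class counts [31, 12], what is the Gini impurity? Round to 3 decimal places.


Total = 43. Proportions: 31/43, 12/43. sum(p_i^2) = 0.5976. Gini = 1 - 0.5976 = 0.4024, which rounds to 0.402.

0.402


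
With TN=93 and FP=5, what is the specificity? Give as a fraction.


Specificity = TN / (TN + FP) = 93 / 98 = 93/98.

93/98


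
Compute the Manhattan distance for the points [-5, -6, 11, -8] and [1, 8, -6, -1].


d = sum of absolute differences: |-5-1|=6 + |-6-8|=14 + |11--6|=17 + |-8--1|=7 = 44.

44


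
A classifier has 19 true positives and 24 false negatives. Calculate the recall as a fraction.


Recall = TP / (TP + FN) = 19 / 43 = 19/43.

19/43


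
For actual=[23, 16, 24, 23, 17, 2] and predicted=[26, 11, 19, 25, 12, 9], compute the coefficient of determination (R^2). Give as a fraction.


Mean(y) = 35/2. SS_res = 137. SS_tot = 691/2. R^2 = 1 - 137/(691/2) = 417/691.

417/691


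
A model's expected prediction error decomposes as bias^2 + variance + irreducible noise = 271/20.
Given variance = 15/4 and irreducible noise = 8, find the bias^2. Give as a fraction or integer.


Total error = bias^2 + variance + irreducible noise. So bias^2 = 271/20 - 15/4 - 8 = 9/5.

9/5


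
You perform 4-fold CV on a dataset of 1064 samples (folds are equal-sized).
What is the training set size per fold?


Each validation fold has 1064/4 = 266 samples. Training set = 1064 - 266 = 798.

798


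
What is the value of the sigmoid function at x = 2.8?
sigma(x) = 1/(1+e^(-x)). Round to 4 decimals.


sigma(2.8) = 1/(1+e^(-2.8)) = 1/(1+0.060810) = 1/1.060810 = 0.9427.

0.9427


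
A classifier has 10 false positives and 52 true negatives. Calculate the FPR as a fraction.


FPR = FP / (FP + TN) = 10 / 62 = 5/31.

5/31


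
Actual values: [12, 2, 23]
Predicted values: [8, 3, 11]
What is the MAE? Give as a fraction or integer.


MAE = (1/3) * (|12-8|=4 + |2-3|=1 + |23-11|=12). Sum = 17. MAE = 17/3.

17/3


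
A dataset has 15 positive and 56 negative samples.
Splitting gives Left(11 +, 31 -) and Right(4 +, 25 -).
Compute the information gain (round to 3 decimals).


H(parent) = 0.7439. H(left) = 0.8296, H(right) = 0.5788. Weighted = (42/71)*0.8296 + (29/71)*0.5788 = 0.7272. IG = 0.7439 - 0.7272 = 0.0167, which rounds to 0.017.

0.017


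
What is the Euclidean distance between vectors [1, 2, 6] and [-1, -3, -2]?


d = sqrt(sum of squared differences). (1--1)^2=4, (2--3)^2=25, (6--2)^2=64. Sum = 93.

sqrt(93)


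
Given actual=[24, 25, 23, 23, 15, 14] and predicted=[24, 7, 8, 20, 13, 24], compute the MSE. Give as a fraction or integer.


MSE = (1/6) * ((24-24)^2=0 + (25-7)^2=324 + (23-8)^2=225 + (23-20)^2=9 + (15-13)^2=4 + (14-24)^2=100). Sum = 662. MSE = 331/3.

331/3


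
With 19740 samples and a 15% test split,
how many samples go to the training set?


Test set = 19740 * 15% = 2961. Training set = 19740 - 2961 = 16779.

16779


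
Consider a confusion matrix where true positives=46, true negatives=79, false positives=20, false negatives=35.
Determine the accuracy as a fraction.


Accuracy = (TP + TN) / (TP + TN + FP + FN) = (46 + 79) / 180 = 25/36.

25/36


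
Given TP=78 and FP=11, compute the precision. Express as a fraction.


Precision = TP / (TP + FP) = 78 / 89 = 78/89.

78/89


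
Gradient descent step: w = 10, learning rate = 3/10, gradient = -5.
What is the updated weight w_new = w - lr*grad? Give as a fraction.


w_new = 10 - 3/10 * -5 = 10 - -3/2 = 23/2.

23/2


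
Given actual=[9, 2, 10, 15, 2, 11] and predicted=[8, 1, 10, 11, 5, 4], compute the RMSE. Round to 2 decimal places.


MSE = 12.6667. RMSE = sqrt(12.6667) = 3.56.

3.56


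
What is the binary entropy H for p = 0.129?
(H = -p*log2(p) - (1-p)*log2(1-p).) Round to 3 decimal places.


H = -0.129*log2(0.129) - 0.871*log2(0.871) = 0.555.

0.555


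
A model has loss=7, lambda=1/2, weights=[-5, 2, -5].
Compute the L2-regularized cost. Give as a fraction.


L2 sq norm = sum(w^2) = 54. J = 7 + 1/2 * 54 = 34.

34


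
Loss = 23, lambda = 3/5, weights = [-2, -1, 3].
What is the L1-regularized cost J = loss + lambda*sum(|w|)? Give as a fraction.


L1 norm = sum(|w|) = 6. J = 23 + 3/5 * 6 = 133/5.

133/5


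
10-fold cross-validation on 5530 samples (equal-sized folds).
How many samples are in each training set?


Each validation fold has 5530/10 = 553 samples. Training set = 5530 - 553 = 4977.

4977


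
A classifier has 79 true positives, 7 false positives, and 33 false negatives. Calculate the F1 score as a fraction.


Precision = 79/86 = 79/86. Recall = 79/112 = 79/112. F1 = 2*P*R/(P+R) = 79/99.

79/99


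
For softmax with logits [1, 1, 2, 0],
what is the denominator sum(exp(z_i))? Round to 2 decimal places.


Denom = e^1=2.7183 + e^1=2.7183 + e^2=7.3891 + e^0=1.0000. Sum = 13.8257, which rounds to 13.83.

13.83


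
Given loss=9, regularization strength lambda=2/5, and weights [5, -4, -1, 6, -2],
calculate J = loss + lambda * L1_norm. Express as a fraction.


L1 norm = sum(|w|) = 18. J = 9 + 2/5 * 18 = 81/5.

81/5


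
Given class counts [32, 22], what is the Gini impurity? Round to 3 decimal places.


Total = 54. Proportions: 32/54, 22/54. sum(p_i^2) = 0.5171. Gini = 1 - 0.5171 = 0.4829, which rounds to 0.483.

0.483


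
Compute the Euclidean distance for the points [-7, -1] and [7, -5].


d = sqrt(sum of squared differences). (-7-7)^2=196, (-1--5)^2=16. Sum = 212.

sqrt(212)


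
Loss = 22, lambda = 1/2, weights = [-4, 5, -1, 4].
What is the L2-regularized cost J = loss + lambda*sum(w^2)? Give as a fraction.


L2 sq norm = sum(w^2) = 58. J = 22 + 1/2 * 58 = 51.

51


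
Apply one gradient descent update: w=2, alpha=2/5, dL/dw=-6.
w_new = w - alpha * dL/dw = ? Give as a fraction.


w_new = 2 - 2/5 * -6 = 2 - -12/5 = 22/5.

22/5


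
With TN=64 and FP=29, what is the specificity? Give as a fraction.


Specificity = TN / (TN + FP) = 64 / 93 = 64/93.

64/93


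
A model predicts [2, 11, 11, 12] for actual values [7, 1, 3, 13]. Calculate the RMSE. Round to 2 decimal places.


MSE = 47.5000. RMSE = sqrt(47.5000) = 6.89.

6.89


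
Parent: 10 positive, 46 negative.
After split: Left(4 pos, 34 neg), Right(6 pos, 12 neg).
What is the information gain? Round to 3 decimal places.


H(parent) = 0.6769. H(left) = 0.4855, H(right) = 0.9183. Weighted = (38/56)*0.4855 + (18/56)*0.9183 = 0.6246. IG = 0.6769 - 0.6246 = 0.0523, which rounds to 0.052.

0.052


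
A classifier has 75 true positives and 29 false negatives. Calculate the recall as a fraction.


Recall = TP / (TP + FN) = 75 / 104 = 75/104.

75/104


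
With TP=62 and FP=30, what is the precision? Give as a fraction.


Precision = TP / (TP + FP) = 62 / 92 = 31/46.

31/46


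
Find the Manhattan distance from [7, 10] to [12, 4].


d = sum of absolute differences: |7-12|=5 + |10-4|=6 = 11.

11


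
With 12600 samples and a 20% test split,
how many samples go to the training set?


Test set = 12600 * 20% = 2520. Training set = 12600 - 2520 = 10080.

10080


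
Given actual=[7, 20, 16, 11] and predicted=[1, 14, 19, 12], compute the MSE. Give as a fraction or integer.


MSE = (1/4) * ((7-1)^2=36 + (20-14)^2=36 + (16-19)^2=9 + (11-12)^2=1). Sum = 82. MSE = 41/2.

41/2


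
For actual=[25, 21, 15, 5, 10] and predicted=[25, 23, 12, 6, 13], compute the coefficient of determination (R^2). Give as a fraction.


Mean(y) = 76/5. SS_res = 23. SS_tot = 1304/5. R^2 = 1 - 23/(1304/5) = 1189/1304.

1189/1304


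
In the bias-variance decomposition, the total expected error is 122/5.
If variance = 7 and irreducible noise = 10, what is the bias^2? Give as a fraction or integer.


Total error = bias^2 + variance + irreducible noise. So bias^2 = 122/5 - 7 - 10 = 37/5.

37/5


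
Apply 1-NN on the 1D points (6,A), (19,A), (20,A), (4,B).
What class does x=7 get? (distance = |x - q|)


Distances: |6-7|=1, |19-7|=12, |20-7|=13, |4-7|=3. 1 nearest: (6,A). Counts: {'A': 1}. Majority class: A.

A


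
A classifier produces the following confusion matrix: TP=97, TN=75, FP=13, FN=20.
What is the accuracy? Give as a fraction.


Accuracy = (TP + TN) / (TP + TN + FP + FN) = (97 + 75) / 205 = 172/205.

172/205


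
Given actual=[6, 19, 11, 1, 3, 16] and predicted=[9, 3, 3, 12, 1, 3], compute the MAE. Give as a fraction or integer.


MAE = (1/6) * (|6-9|=3 + |19-3|=16 + |11-3|=8 + |1-12|=11 + |3-1|=2 + |16-3|=13). Sum = 53. MAE = 53/6.

53/6


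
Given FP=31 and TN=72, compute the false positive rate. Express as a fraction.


FPR = FP / (FP + TN) = 31 / 103 = 31/103.

31/103


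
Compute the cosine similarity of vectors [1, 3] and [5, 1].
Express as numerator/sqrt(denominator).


dot = 8. |a|^2 = 10, |b|^2 = 26. cos = 8/sqrt(260).

8/sqrt(260)


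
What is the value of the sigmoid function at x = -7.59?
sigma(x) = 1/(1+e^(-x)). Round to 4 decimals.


sigma(-7.59) = 1/(1+e^(7.59)) = 1/(1+1978.313514) = 1/1979.313514 = 0.0005.

0.0005


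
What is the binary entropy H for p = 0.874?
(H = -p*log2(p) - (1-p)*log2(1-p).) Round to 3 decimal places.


H = -0.874*log2(0.874) - 0.126*log2(0.126) = 0.546.

0.546


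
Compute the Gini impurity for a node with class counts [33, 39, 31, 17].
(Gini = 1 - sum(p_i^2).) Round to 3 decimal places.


Total = 120. Proportions: 33/120, 39/120, 31/120, 17/120. sum(p_i^2) = 0.2681. Gini = 1 - 0.2681 = 0.7319, which rounds to 0.732.

0.732


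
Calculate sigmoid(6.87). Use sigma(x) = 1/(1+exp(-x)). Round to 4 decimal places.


sigma(6.87) = 1/(1+e^(-6.87)) = 1/(1+0.001038) = 1/1.001038 = 0.9990.

0.9990


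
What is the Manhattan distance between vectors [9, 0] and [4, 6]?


d = sum of absolute differences: |9-4|=5 + |0-6|=6 = 11.

11


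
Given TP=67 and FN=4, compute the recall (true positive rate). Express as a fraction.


Recall = TP / (TP + FN) = 67 / 71 = 67/71.

67/71


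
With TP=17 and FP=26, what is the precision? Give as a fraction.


Precision = TP / (TP + FP) = 17 / 43 = 17/43.

17/43


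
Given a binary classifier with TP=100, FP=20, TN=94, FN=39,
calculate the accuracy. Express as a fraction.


Accuracy = (TP + TN) / (TP + TN + FP + FN) = (100 + 94) / 253 = 194/253.

194/253


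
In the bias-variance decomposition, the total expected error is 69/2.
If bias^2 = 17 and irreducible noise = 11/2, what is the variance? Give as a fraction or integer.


Total error = bias^2 + variance + irreducible noise. So variance = 69/2 - 17 - 11/2 = 12.

12


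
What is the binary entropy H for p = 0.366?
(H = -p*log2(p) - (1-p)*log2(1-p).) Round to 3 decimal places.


H = -0.366*log2(0.366) - 0.634*log2(0.634) = 0.948.

0.948


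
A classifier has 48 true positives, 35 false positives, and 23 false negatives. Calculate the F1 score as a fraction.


Precision = 48/83 = 48/83. Recall = 48/71 = 48/71. F1 = 2*P*R/(P+R) = 48/77.

48/77


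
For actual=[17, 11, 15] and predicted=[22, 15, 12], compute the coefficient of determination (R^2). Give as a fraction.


Mean(y) = 43/3. SS_res = 50. SS_tot = 56/3. R^2 = 1 - 50/(56/3) = -47/28.

-47/28


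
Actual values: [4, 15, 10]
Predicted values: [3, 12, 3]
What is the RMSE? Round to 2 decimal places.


MSE = 19.6667. RMSE = sqrt(19.6667) = 4.43.

4.43


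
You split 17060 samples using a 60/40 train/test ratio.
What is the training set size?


Test set = 17060 * 40% = 6824. Training set = 17060 - 6824 = 10236.

10236


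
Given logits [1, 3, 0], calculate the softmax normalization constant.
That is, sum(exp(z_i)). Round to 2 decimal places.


Denom = e^1=2.7183 + e^3=20.0855 + e^0=1.0000. Sum = 23.8038, which rounds to 23.80.

23.80


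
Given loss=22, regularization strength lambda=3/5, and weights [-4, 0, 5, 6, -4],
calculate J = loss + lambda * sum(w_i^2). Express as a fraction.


L2 sq norm = sum(w^2) = 93. J = 22 + 3/5 * 93 = 389/5.

389/5


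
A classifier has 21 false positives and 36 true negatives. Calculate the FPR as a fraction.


FPR = FP / (FP + TN) = 21 / 57 = 7/19.

7/19


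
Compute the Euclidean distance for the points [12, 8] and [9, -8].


d = sqrt(sum of squared differences). (12-9)^2=9, (8--8)^2=256. Sum = 265.

sqrt(265)


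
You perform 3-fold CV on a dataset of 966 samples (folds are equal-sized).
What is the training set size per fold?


Each validation fold has 966/3 = 322 samples. Training set = 966 - 322 = 644.

644


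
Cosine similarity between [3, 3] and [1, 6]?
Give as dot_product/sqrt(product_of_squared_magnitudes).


dot = 21. |a|^2 = 18, |b|^2 = 37. cos = 21/sqrt(666).

21/sqrt(666)


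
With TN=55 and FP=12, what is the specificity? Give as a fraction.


Specificity = TN / (TN + FP) = 55 / 67 = 55/67.

55/67


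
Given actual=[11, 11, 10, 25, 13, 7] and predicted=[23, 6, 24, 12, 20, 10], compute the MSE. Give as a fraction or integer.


MSE = (1/6) * ((11-23)^2=144 + (11-6)^2=25 + (10-24)^2=196 + (25-12)^2=169 + (13-20)^2=49 + (7-10)^2=9). Sum = 592. MSE = 296/3.

296/3


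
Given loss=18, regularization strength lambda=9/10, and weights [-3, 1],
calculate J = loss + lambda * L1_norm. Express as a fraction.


L1 norm = sum(|w|) = 4. J = 18 + 9/10 * 4 = 108/5.

108/5


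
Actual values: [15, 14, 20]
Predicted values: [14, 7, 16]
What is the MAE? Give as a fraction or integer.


MAE = (1/3) * (|15-14|=1 + |14-7|=7 + |20-16|=4). Sum = 12. MAE = 4.

4


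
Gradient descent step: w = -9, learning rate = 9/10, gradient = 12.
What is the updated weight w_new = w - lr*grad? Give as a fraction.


w_new = -9 - 9/10 * 12 = -9 - 54/5 = -99/5.

-99/5


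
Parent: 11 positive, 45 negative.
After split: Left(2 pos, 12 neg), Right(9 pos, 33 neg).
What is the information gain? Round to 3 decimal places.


H(parent) = 0.7147. H(left) = 0.5917, H(right) = 0.7496. Weighted = (14/56)*0.5917 + (42/56)*0.7496 = 0.7101. IG = 0.7147 - 0.7101 = 0.0046, which rounds to 0.005.

0.005


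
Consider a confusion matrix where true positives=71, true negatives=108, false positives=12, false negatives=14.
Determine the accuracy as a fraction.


Accuracy = (TP + TN) / (TP + TN + FP + FN) = (71 + 108) / 205 = 179/205.

179/205


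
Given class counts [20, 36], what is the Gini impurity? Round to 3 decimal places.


Total = 56. Proportions: 20/56, 36/56. sum(p_i^2) = 0.5408. Gini = 1 - 0.5408 = 0.4592, which rounds to 0.459.

0.459


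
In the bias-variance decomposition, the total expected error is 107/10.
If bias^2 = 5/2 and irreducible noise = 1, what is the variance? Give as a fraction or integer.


Total error = bias^2 + variance + irreducible noise. So variance = 107/10 - 5/2 - 1 = 36/5.

36/5


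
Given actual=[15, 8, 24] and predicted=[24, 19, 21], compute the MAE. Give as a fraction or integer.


MAE = (1/3) * (|15-24|=9 + |8-19|=11 + |24-21|=3). Sum = 23. MAE = 23/3.

23/3


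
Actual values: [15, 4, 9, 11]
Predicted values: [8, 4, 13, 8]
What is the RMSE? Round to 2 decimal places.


MSE = 18.5000. RMSE = sqrt(18.5000) = 4.30.

4.30


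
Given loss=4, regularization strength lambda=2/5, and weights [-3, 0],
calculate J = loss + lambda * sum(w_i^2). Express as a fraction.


L2 sq norm = sum(w^2) = 9. J = 4 + 2/5 * 9 = 38/5.

38/5


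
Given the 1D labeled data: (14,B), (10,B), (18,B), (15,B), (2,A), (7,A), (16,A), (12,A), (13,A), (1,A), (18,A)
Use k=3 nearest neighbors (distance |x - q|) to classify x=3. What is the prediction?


Distances: |14-3|=11, |10-3|=7, |18-3|=15, |15-3|=12, |2-3|=1, |7-3|=4, |16-3|=13, |12-3|=9, |13-3|=10, |1-3|=2, |18-3|=15. 3 nearest: (2,A), (1,A), (7,A). Counts: {'A': 3}. Majority class: A.

A


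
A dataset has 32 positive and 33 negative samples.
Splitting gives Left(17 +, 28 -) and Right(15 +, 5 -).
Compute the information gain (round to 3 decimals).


H(parent) = 0.9998. H(left) = 0.9565, H(right) = 0.8113. Weighted = (45/65)*0.9565 + (20/65)*0.8113 = 0.9118. IG = 0.9998 - 0.9118 = 0.0880, which rounds to 0.088.

0.088


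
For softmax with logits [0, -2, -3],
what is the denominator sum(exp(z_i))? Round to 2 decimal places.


Denom = e^0=1.0000 + e^-2=0.1353 + e^-3=0.0498. Sum = 1.1851, which rounds to 1.19.

1.19


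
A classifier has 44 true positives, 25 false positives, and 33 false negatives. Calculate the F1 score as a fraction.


Precision = 44/69 = 44/69. Recall = 44/77 = 4/7. F1 = 2*P*R/(P+R) = 44/73.

44/73


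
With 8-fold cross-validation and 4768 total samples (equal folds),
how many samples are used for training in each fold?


Each validation fold has 4768/8 = 596 samples. Training set = 4768 - 596 = 4172.

4172


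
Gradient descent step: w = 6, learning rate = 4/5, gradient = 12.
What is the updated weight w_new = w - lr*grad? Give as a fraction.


w_new = 6 - 4/5 * 12 = 6 - 48/5 = -18/5.

-18/5


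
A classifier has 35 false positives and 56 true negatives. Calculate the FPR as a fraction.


FPR = FP / (FP + TN) = 35 / 91 = 5/13.

5/13


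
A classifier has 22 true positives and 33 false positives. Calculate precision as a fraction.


Precision = TP / (TP + FP) = 22 / 55 = 2/5.

2/5


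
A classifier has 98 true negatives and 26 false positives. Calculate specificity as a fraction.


Specificity = TN / (TN + FP) = 98 / 124 = 49/62.

49/62


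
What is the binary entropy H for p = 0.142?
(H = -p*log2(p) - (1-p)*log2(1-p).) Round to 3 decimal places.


H = -0.142*log2(0.142) - 0.858*log2(0.858) = 0.589.

0.589


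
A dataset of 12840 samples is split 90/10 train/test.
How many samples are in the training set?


Test set = 12840 * 10% = 1284. Training set = 12840 - 1284 = 11556.

11556


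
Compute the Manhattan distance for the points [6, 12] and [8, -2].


d = sum of absolute differences: |6-8|=2 + |12--2|=14 = 16.

16


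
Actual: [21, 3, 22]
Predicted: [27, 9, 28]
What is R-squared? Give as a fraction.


Mean(y) = 46/3. SS_res = 108. SS_tot = 686/3. R^2 = 1 - 108/(686/3) = 181/343.

181/343


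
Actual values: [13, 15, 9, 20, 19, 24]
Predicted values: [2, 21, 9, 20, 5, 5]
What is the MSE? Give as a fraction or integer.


MSE = (1/6) * ((13-2)^2=121 + (15-21)^2=36 + (9-9)^2=0 + (20-20)^2=0 + (19-5)^2=196 + (24-5)^2=361). Sum = 714. MSE = 119.

119


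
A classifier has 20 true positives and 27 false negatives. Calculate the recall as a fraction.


Recall = TP / (TP + FN) = 20 / 47 = 20/47.

20/47


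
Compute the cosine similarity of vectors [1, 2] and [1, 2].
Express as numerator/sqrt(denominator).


dot = 5. |a|^2 = 5, |b|^2 = 5. cos = 5/sqrt(25).

5/sqrt(25)


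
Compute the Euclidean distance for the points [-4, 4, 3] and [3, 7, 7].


d = sqrt(sum of squared differences). (-4-3)^2=49, (4-7)^2=9, (3-7)^2=16. Sum = 74.

sqrt(74)


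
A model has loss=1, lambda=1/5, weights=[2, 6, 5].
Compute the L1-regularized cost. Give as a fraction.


L1 norm = sum(|w|) = 13. J = 1 + 1/5 * 13 = 18/5.

18/5


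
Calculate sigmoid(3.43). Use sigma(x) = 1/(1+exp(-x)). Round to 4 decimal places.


sigma(3.43) = 1/(1+e^(-3.43)) = 1/(1+0.032387) = 1/1.032387 = 0.9686.

0.9686


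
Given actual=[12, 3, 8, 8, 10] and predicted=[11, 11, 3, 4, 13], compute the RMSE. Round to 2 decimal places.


MSE = 23.0000. RMSE = sqrt(23.0000) = 4.80.

4.80


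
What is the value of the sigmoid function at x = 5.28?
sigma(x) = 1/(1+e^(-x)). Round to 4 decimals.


sigma(5.28) = 1/(1+e^(-5.28)) = 1/(1+0.005092) = 1/1.005092 = 0.9949.

0.9949


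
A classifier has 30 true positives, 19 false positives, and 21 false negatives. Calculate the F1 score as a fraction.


Precision = 30/49 = 30/49. Recall = 30/51 = 10/17. F1 = 2*P*R/(P+R) = 3/5.

3/5


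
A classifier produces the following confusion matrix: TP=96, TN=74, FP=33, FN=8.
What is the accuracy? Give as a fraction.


Accuracy = (TP + TN) / (TP + TN + FP + FN) = (96 + 74) / 211 = 170/211.

170/211


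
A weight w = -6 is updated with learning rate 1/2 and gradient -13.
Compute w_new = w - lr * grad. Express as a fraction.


w_new = -6 - 1/2 * -13 = -6 - -13/2 = 1/2.

1/2


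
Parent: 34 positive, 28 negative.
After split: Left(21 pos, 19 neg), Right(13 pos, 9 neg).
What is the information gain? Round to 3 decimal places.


H(parent) = 0.9932. H(left) = 0.9982, H(right) = 0.9760. Weighted = (40/62)*0.9982 + (22/62)*0.9760 = 0.9903. IG = 0.9932 - 0.9903 = 0.0029, which rounds to 0.003.

0.003


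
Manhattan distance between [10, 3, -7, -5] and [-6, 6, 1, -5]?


d = sum of absolute differences: |10--6|=16 + |3-6|=3 + |-7-1|=8 + |-5--5|=0 = 27.

27


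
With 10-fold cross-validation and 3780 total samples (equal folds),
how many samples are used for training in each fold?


Each validation fold has 3780/10 = 378 samples. Training set = 3780 - 378 = 3402.

3402


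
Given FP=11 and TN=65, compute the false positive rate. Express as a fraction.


FPR = FP / (FP + TN) = 11 / 76 = 11/76.

11/76


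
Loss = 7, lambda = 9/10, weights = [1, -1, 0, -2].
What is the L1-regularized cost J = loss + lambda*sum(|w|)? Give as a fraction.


L1 norm = sum(|w|) = 4. J = 7 + 9/10 * 4 = 53/5.

53/5


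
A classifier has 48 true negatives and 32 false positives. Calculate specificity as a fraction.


Specificity = TN / (TN + FP) = 48 / 80 = 3/5.

3/5


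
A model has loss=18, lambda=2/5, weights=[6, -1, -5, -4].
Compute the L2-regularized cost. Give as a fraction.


L2 sq norm = sum(w^2) = 78. J = 18 + 2/5 * 78 = 246/5.

246/5


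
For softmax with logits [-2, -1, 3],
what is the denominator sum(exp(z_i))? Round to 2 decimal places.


Denom = e^-2=0.1353 + e^-1=0.3679 + e^3=20.0855. Sum = 20.5887, which rounds to 20.59.

20.59


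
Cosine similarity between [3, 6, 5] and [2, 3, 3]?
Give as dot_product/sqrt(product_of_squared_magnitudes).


dot = 39. |a|^2 = 70, |b|^2 = 22. cos = 39/sqrt(1540).

39/sqrt(1540)


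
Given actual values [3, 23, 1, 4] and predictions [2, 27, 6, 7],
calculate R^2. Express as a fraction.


Mean(y) = 31/4. SS_res = 51. SS_tot = 1259/4. R^2 = 1 - 51/(1259/4) = 1055/1259.

1055/1259


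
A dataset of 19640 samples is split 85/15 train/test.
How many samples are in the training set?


Test set = 19640 * 15% = 2946. Training set = 19640 - 2946 = 16694.

16694


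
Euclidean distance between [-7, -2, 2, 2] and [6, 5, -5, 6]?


d = sqrt(sum of squared differences). (-7-6)^2=169, (-2-5)^2=49, (2--5)^2=49, (2-6)^2=16. Sum = 283.

sqrt(283)


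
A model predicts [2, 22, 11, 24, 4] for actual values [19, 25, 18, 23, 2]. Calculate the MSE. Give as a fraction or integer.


MSE = (1/5) * ((19-2)^2=289 + (25-22)^2=9 + (18-11)^2=49 + (23-24)^2=1 + (2-4)^2=4). Sum = 352. MSE = 352/5.

352/5


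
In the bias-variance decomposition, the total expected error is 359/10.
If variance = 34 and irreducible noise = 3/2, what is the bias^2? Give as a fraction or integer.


Total error = bias^2 + variance + irreducible noise. So bias^2 = 359/10 - 34 - 3/2 = 2/5.

2/5


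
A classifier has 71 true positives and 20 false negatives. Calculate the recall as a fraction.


Recall = TP / (TP + FN) = 71 / 91 = 71/91.

71/91


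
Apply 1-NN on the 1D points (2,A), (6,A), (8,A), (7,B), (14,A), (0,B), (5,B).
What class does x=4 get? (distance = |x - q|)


Distances: |2-4|=2, |6-4|=2, |8-4|=4, |7-4|=3, |14-4|=10, |0-4|=4, |5-4|=1. 1 nearest: (5,B). Counts: {'B': 1}. Majority class: B.

B


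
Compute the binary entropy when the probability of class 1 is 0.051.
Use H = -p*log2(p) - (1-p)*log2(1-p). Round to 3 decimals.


H = -0.051*log2(0.051) - 0.949*log2(0.949) = 0.291.

0.291


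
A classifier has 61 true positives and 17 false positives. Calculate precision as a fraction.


Precision = TP / (TP + FP) = 61 / 78 = 61/78.

61/78


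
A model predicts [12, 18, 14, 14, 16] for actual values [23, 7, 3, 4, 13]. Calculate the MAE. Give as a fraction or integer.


MAE = (1/5) * (|23-12|=11 + |7-18|=11 + |3-14|=11 + |4-14|=10 + |13-16|=3). Sum = 46. MAE = 46/5.

46/5


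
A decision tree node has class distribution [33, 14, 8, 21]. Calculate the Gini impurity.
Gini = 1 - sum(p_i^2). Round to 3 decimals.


Total = 76. Proportions: 33/76, 14/76, 8/76, 21/76. sum(p_i^2) = 0.3099. Gini = 1 - 0.3099 = 0.6901, which rounds to 0.690.

0.690


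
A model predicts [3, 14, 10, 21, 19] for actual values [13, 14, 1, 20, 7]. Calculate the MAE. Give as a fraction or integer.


MAE = (1/5) * (|13-3|=10 + |14-14|=0 + |1-10|=9 + |20-21|=1 + |7-19|=12). Sum = 32. MAE = 32/5.

32/5


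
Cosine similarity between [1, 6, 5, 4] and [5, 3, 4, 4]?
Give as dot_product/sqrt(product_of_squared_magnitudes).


dot = 59. |a|^2 = 78, |b|^2 = 66. cos = 59/sqrt(5148).

59/sqrt(5148)


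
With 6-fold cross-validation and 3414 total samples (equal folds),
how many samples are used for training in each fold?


Each validation fold has 3414/6 = 569 samples. Training set = 3414 - 569 = 2845.

2845


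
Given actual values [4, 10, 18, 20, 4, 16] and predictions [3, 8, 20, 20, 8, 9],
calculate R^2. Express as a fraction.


Mean(y) = 12. SS_res = 74. SS_tot = 248. R^2 = 1 - 74/(248) = 87/124.

87/124


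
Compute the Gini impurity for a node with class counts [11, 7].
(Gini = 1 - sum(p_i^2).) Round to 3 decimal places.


Total = 18. Proportions: 11/18, 7/18. sum(p_i^2) = 0.5247. Gini = 1 - 0.5247 = 0.4753, which rounds to 0.475.

0.475


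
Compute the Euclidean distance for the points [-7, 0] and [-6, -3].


d = sqrt(sum of squared differences). (-7--6)^2=1, (0--3)^2=9. Sum = 10.

sqrt(10)


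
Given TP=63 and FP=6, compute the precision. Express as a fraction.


Precision = TP / (TP + FP) = 63 / 69 = 21/23.

21/23


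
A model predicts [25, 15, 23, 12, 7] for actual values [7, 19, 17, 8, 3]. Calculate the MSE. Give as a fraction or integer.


MSE = (1/5) * ((7-25)^2=324 + (19-15)^2=16 + (17-23)^2=36 + (8-12)^2=16 + (3-7)^2=16). Sum = 408. MSE = 408/5.

408/5


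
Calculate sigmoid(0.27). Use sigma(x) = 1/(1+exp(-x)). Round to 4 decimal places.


sigma(0.27) = 1/(1+e^(-0.27)) = 1/(1+0.763379) = 1/1.763379 = 0.5671.

0.5671


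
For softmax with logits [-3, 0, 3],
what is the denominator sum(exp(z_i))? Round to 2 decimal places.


Denom = e^-3=0.0498 + e^0=1.0000 + e^3=20.0855. Sum = 21.1353, which rounds to 21.14.

21.14


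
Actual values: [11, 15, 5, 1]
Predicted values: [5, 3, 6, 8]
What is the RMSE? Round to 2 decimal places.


MSE = 57.5000. RMSE = sqrt(57.5000) = 7.58.

7.58


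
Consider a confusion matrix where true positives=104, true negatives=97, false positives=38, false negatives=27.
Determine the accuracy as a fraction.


Accuracy = (TP + TN) / (TP + TN + FP + FN) = (104 + 97) / 266 = 201/266.

201/266


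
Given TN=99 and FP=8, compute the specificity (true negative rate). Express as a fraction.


Specificity = TN / (TN + FP) = 99 / 107 = 99/107.

99/107


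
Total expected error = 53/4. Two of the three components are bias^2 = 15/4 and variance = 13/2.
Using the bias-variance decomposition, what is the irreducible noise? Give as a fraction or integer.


Total error = bias^2 + variance + irreducible noise. So irreducible noise = 53/4 - 15/4 - 13/2 = 3.

3


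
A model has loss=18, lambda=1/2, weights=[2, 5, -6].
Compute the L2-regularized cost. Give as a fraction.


L2 sq norm = sum(w^2) = 65. J = 18 + 1/2 * 65 = 101/2.

101/2


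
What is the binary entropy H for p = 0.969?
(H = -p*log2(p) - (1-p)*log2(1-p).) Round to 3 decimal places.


H = -0.969*log2(0.969) - 0.031*log2(0.031) = 0.199.

0.199


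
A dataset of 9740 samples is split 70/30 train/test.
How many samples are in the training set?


Test set = 9740 * 30% = 2922. Training set = 9740 - 2922 = 6818.

6818


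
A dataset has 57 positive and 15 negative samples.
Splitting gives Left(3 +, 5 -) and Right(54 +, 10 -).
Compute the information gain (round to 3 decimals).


H(parent) = 0.7383. H(left) = 0.9544, H(right) = 0.6253. Weighted = (8/72)*0.9544 + (64/72)*0.6253 = 0.6619. IG = 0.7383 - 0.6619 = 0.0764, which rounds to 0.076.

0.076


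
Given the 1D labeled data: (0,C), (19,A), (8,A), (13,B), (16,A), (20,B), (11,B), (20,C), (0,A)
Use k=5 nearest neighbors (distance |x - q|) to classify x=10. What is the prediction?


Distances: |0-10|=10, |19-10|=9, |8-10|=2, |13-10|=3, |16-10|=6, |20-10|=10, |11-10|=1, |20-10|=10, |0-10|=10. 5 nearest: (11,B), (8,A), (13,B), (16,A), (19,A). Counts: {'B': 2, 'A': 3}. Majority class: A.

A


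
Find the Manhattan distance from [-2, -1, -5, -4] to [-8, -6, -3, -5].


d = sum of absolute differences: |-2--8|=6 + |-1--6|=5 + |-5--3|=2 + |-4--5|=1 = 14.

14


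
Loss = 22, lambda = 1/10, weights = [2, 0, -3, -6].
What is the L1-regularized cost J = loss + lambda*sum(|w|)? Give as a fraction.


L1 norm = sum(|w|) = 11. J = 22 + 1/10 * 11 = 231/10.

231/10


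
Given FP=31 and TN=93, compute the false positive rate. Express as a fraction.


FPR = FP / (FP + TN) = 31 / 124 = 1/4.

1/4


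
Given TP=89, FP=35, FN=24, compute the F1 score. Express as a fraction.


Precision = 89/124 = 89/124. Recall = 89/113 = 89/113. F1 = 2*P*R/(P+R) = 178/237.

178/237


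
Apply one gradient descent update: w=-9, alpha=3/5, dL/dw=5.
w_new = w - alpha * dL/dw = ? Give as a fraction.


w_new = -9 - 3/5 * 5 = -9 - 3 = -12.

-12


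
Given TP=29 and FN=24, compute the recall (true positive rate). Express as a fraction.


Recall = TP / (TP + FN) = 29 / 53 = 29/53.

29/53


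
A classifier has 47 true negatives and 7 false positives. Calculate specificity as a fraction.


Specificity = TN / (TN + FP) = 47 / 54 = 47/54.

47/54


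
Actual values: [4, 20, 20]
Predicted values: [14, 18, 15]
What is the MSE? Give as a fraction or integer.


MSE = (1/3) * ((4-14)^2=100 + (20-18)^2=4 + (20-15)^2=25). Sum = 129. MSE = 43.

43


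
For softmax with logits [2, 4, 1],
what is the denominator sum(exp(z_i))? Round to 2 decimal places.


Denom = e^2=7.3891 + e^4=54.5982 + e^1=2.7183. Sum = 64.7056, which rounds to 64.71.

64.71


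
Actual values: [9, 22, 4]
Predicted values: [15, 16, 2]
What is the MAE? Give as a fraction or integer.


MAE = (1/3) * (|9-15|=6 + |22-16|=6 + |4-2|=2). Sum = 14. MAE = 14/3.

14/3


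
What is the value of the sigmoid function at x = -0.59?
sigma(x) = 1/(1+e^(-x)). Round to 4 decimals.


sigma(-0.59) = 1/(1+e^(0.59)) = 1/(1+1.803988) = 1/2.803988 = 0.3566.

0.3566


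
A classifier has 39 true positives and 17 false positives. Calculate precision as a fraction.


Precision = TP / (TP + FP) = 39 / 56 = 39/56.

39/56


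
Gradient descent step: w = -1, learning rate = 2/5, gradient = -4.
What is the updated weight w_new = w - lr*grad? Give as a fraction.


w_new = -1 - 2/5 * -4 = -1 - -8/5 = 3/5.

3/5


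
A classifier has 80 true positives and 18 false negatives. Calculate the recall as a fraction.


Recall = TP / (TP + FN) = 80 / 98 = 40/49.

40/49


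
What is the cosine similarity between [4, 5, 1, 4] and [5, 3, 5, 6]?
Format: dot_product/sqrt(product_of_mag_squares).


dot = 64. |a|^2 = 58, |b|^2 = 95. cos = 64/sqrt(5510).

64/sqrt(5510)


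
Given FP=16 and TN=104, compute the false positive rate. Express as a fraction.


FPR = FP / (FP + TN) = 16 / 120 = 2/15.

2/15


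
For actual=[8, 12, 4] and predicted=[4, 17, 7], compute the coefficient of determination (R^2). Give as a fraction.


Mean(y) = 8. SS_res = 50. SS_tot = 32. R^2 = 1 - 50/(32) = -9/16.

-9/16


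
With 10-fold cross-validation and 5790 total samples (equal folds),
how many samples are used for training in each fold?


Each validation fold has 5790/10 = 579 samples. Training set = 5790 - 579 = 5211.

5211


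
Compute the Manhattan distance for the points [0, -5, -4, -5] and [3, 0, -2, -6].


d = sum of absolute differences: |0-3|=3 + |-5-0|=5 + |-4--2|=2 + |-5--6|=1 = 11.

11


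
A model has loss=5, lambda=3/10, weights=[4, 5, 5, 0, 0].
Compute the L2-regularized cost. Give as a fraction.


L2 sq norm = sum(w^2) = 66. J = 5 + 3/10 * 66 = 124/5.

124/5


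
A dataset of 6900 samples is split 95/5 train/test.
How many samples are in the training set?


Test set = 6900 * 5% = 345. Training set = 6900 - 345 = 6555.

6555


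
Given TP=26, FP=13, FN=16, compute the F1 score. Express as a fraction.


Precision = 26/39 = 2/3. Recall = 26/42 = 13/21. F1 = 2*P*R/(P+R) = 52/81.

52/81


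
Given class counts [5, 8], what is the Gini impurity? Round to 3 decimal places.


Total = 13. Proportions: 5/13, 8/13. sum(p_i^2) = 0.5266. Gini = 1 - 0.5266 = 0.4734, which rounds to 0.473.

0.473
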